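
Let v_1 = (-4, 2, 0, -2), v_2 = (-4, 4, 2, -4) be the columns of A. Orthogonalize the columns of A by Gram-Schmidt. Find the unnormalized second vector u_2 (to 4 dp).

u_2 = (1.3333, 1.3333, 2.0000, -1.3333)

e_1 = v_1/‖v_1‖ = (-4, 2, 0, -2)/4.8990 = (-0.8165, 0.4082, 0.0000, -0.4082).
r_{12} = e_1·v_2 = 6.5320.
u_2 = v_2 − 6.5320·e_1 = (1.3333, 1.3333, 2.0000, -1.3333).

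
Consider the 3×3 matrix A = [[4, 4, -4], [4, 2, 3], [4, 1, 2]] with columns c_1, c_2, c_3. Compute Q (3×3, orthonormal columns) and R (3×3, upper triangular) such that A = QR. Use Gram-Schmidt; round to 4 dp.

Q = [[0.5774, 0.7715, -0.2673], [0.5774, -0.1543, 0.8018], [0.5774, -0.6172, -0.5345]], R = [[6.9282, 4.0415, 0.5774], [0.0000, 2.1602, -4.7834], [0.0000, 0.0000, 2.4054]]

e_1 = c_1/‖c_1‖ = (4, 4, 4)/6.9282 = (0.5774, 0.5774, 0.5774).
r_{12} = e_1·c_2 = 4.0415.
u_2 = c_2 − 4.0415·e_1 = (1.6667, -0.3333, -1.3333).
‖u_2‖ = 2.1602, so e_2 = (0.7715, -0.1543, -0.6172).
r_{13} = e_1·c_3 = 0.5774; r_{23} = e_2·c_3 = -4.7834.
u_3 = c_3 − 0.5774·e_1 + 4.7834·e_2 = (-0.6429, 1.9286, -1.2857).
‖u_3‖ = 2.4054, so e_3 = (-0.2673, 0.8018, -0.5345).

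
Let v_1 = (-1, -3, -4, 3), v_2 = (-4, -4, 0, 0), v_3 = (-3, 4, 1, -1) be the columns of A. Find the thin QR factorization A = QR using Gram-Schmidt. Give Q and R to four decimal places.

Q = [[-0.1690, -0.7131, -0.6797], [-0.5071, -0.5291, 0.6797], [-0.6761, 0.3680, -0.2449], [0.5071, -0.2760, 0.1267]], R = [[5.9161, 2.7045, -2.7045], [0.0000, 4.9685, 0.6671], [0.0000, 0.0000, 4.3864]]

v_1 = (-1, -3, -4, 3); ‖v_1‖ = 5.9161, so q_1 = (-0.1690, -0.5071, -0.6761, 0.5071).
q_1·v_2 = (-0.1690)·(-4) + (-0.5071)·(-4) + (-0.6761)·0 + 0.5071·0 = 2.7045.
u_2 = v_2 − 2.7045·q_1 = (-3.5429, -2.6286, 1.8286, -1.3714).
‖u_2‖ = 4.9685, so q_2 = (-0.7131, -0.5291, 0.3680, -0.2760).
q_1·v_3 = (-0.1690)·(-3) + (-0.5071)·4 + (-0.6761)·1 + 0.5071·(-1) = -2.7045; q_2·v_3 = (-0.7131)·(-3) + (-0.5291)·4 + 0.3680·1 + (-0.2760)·(-1) = 0.6671.
u_3 = v_3 + 2.7045·q_1 − 0.6671·q_2 = (-2.9815, 2.9815, -1.0741, 0.5556).
‖u_3‖ = 4.3864, so q_3 = (-0.6797, 0.6797, -0.2449, 0.1267).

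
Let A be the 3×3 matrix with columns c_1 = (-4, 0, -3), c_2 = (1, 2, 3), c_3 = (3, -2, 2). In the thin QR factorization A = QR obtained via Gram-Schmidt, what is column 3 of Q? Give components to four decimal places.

c_1 = (-4, 0, -3); ‖c_1‖ = 5.0000, so e_1 = (-0.8000, 0.0000, -0.6000).
e_1·c_2 = (-0.8000)·1 + 0.0000·2 + (-0.6000)·3 = -2.6000.
u_2 = c_2 + 2.6000·e_1 = (-1.0800, 2.0000, 1.4400).
‖u_2‖ = 2.6907, so e_2 = (-0.4014, 0.7433, 0.5352).
e_1·c_3 = (-0.8000)·3 + 0.0000·(-2) + (-0.6000)·2 = -3.6000; e_2·c_3 = (-0.4014)·3 + 0.7433·(-2) + 0.5352·2 = -1.6204.
u_3 = c_3 + 3.6000·e_1 + 1.6204·e_2 = (-0.5304, -0.7956, 0.7072).
‖u_3‖ = 1.1893, so e_3 = (-0.4460, -0.6690, 0.5946).

e_3 = (-0.4460, -0.6690, 0.5946)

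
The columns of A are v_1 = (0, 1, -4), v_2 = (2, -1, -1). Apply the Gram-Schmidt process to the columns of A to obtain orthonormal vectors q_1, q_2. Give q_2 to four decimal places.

q_2 = (0.8551, -0.5030, -0.1257)

v_1 = (0, 1, -4); ‖v_1‖ = 4.1231, so q_1 = (0.0000, 0.2425, -0.9701).
q_1·v_2 = 0.0000·2 + 0.2425·(-1) + (-0.9701)·(-1) = 0.7276.
u_2 = v_2 − 0.7276·q_1 = (2.0000, -1.1765, -0.2941).
‖u_2‖ = 2.3389, so q_2 = (0.8551, -0.5030, -0.1257).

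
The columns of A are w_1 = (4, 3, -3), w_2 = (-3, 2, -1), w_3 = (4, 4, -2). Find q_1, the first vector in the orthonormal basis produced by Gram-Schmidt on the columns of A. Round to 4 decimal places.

q_1 = w_1/‖w_1‖ = (4, 3, -3)/5.8310 = (0.6860, 0.5145, -0.5145).

q_1 = (0.6860, 0.5145, -0.5145)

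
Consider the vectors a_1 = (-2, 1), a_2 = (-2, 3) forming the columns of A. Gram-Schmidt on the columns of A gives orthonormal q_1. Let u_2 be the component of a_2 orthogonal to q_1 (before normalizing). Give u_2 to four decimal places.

q_1 = a_1/‖a_1‖ = (-2, 1)/2.2361 = (-0.8944, 0.4472).
r_{12} = q_1·a_2 = 3.1305.
u_2 = a_2 − 3.1305·q_1 = (0.8000, 1.6000).

u_2 = (0.8000, 1.6000)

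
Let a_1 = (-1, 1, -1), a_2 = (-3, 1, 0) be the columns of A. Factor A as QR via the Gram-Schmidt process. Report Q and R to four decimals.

e_1 = a_1/‖a_1‖ = (-1, 1, -1)/1.7321 = (-0.5774, 0.5774, -0.5774).
r_{12} = e_1·a_2 = 2.3094.
u_2 = a_2 − 2.3094·e_1 = (-1.6667, -0.3333, 1.3333).
‖u_2‖ = 2.1602, so e_2 = (-0.7715, -0.1543, 0.6172).

Q = [[-0.5774, -0.7715], [0.5774, -0.1543], [-0.5774, 0.6172]], R = [[1.7321, 2.3094], [0.0000, 2.1602]]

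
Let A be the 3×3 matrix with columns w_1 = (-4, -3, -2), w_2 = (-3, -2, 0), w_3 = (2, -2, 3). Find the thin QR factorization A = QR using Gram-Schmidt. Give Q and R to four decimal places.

e_1 = w_1/‖w_1‖ = (-4, -3, -2)/5.3852 = (-0.7428, -0.5571, -0.3714).
r_{12} = e_1·w_2 = 3.3425.
u_2 = w_2 − 3.3425·e_1 = (-0.5172, -0.1379, 1.2414).
‖u_2‖ = 1.3519, so e_2 = (-0.3826, -0.1020, 0.9183).
r_{13} = e_1·w_3 = -1.4856; r_{23} = e_2·w_3 = 2.1936.
u_3 = w_3 + 1.4856·e_1 − 2.1936·e_2 = (1.7358, -2.6038, 0.4340).
‖u_3‖ = 3.1593, so e_3 = (0.5494, -0.8242, 0.1374).

Q = [[-0.7428, -0.3826, 0.5494], [-0.5571, -0.1020, -0.8242], [-0.3714, 0.9183, 0.1374]], R = [[5.3852, 3.3425, -1.4856], [0.0000, 1.3519, 2.1936], [0.0000, 0.0000, 3.1593]]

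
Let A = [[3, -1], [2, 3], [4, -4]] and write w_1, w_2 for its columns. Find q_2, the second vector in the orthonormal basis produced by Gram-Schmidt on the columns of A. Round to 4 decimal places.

w_1 = (3, 2, 4); ‖w_1‖ = 5.3852, so q_1 = (0.5571, 0.3714, 0.7428).
q_1·w_2 = 0.5571·(-1) + 0.3714·3 + 0.7428·(-4) = -2.4140.
u_2 = w_2 + 2.4140·q_1 = (0.3448, 3.8966, -2.2069).
‖u_2‖ = 4.4914, so q_2 = (0.0768, 0.8676, -0.4914).

q_2 = (0.0768, 0.8676, -0.4914)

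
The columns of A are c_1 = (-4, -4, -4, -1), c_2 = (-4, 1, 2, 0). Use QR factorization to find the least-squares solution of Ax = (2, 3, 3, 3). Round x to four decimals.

x = (-0.7295, 0.1866)

c_1 = (-4, -4, -4, -1); ‖c_1‖ = 7.0000, so q_1 = (-0.5714, -0.5714, -0.5714, -0.1429).
q_1·c_2 = (-0.5714)·(-4) + (-0.5714)·1 + (-0.5714)·2 + (-0.1429)·0 = 0.5714.
u_2 = c_2 − 0.5714·q_1 = (-3.6735, 1.3265, 2.3265, 0.0816).
‖u_2‖ = 4.5468, so q_2 = (-0.8079, 0.2917, 0.5117, 0.0180).
Qᵀb = (-5.0000, 0.8483).
Back-substitute: x_2 = 0.8483/4.5468 = 0.1866.
x_1 = (-5.0000 − 0.5714·0.1866)/7.0000 = -0.7295.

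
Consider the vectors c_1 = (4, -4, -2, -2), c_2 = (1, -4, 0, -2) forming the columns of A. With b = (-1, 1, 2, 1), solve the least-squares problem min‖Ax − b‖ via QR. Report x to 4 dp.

x = (-0.4773, 0.2121)

c_1 = (4, -4, -2, -2); ‖c_1‖ = 6.3246, so e_1 = (0.6325, -0.6325, -0.3162, -0.3162).
e_1·c_2 = 0.6325·1 + (-0.6325)·(-4) + (-0.3162)·0 + (-0.3162)·(-2) = 3.7947.
u_2 = c_2 − 3.7947·e_1 = (-1.4000, -1.6000, 1.2000, -0.8000).
‖u_2‖ = 2.5690, so e_2 = (-0.5449, -0.6228, 0.4671, -0.3114).
Qᵀb = (-2.2136, 0.5449).
Back-substitute: x_2 = 0.5449/2.5690 = 0.2121.
x_1 = (-2.2136 − 3.7947·0.2121)/6.3246 = -0.4773.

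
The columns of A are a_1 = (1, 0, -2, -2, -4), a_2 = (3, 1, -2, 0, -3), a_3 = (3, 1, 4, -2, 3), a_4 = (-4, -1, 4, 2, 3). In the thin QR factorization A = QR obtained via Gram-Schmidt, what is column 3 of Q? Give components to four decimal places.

q_3 = (0.4947, 0.1187, 0.5582, -0.6351, 0.1621)

a_1 = (1, 0, -2, -2, -4); ‖a_1‖ = 5.0000, so q_1 = (0.2000, 0.0000, -0.4000, -0.4000, -0.8000).
q_1·a_2 = 0.2000·3 + 0.0000·1 + (-0.4000)·(-2) + (-0.4000)·0 + (-0.8000)·(-3) = 3.8000.
u_2 = a_2 − 3.8000·q_1 = (2.2400, 1.0000, -0.4800, 1.5200, 0.0400).
‖u_2‖ = 2.9257, so q_2 = (0.7656, 0.3418, -0.1641, 0.5195, 0.0137).
q_1·a_3 = 0.2000·3 + 0.0000·1 + (-0.4000)·4 + (-0.4000)·(-2) + (-0.8000)·3 = -2.6000; q_2·a_3 = 0.7656·3 + 0.3418·1 + (-0.1641)·4 + 0.5195·(-2) + 0.0137·3 = 0.9844.
u_3 = a_3 + 2.6000·q_1 − 0.9844·q_2 = (2.7664, 0.6636, 3.1215, -3.5514, 0.9065).
‖u_3‖ = 5.5921, so q_3 = (0.4947, 0.1187, 0.5582, -0.6351, 0.1621).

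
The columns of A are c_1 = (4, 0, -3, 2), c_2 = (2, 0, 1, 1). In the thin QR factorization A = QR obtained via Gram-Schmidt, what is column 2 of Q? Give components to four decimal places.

e_2 = (0.4983, 0.0000, 0.8305, 0.2491)

e_1 = c_1/‖c_1‖ = (4, 0, -3, 2)/5.3852 = (0.7428, 0.0000, -0.5571, 0.3714).
r_{12} = e_1·c_2 = 1.2999.
u_2 = c_2 − 1.2999·e_1 = (1.0345, 0.0000, 1.7241, 0.5172).
‖u_2‖ = 2.0761, so e_2 = (0.4983, 0.0000, 0.8305, 0.2491).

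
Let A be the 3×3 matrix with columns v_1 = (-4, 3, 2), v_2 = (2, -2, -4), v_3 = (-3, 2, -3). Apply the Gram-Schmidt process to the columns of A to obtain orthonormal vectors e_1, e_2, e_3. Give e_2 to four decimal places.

v_1 = (-4, 3, 2); ‖v_1‖ = 5.3852, so e_1 = (-0.7428, 0.5571, 0.3714).
e_1·v_2 = (-0.7428)·2 + 0.5571·(-2) + 0.3714·(-4) = -4.0853.
u_2 = v_2 + 4.0853·e_1 = (-1.0345, 0.2759, -2.4828).
‖u_2‖ = 2.7038, so e_2 = (-0.3826, 0.1020, -0.9183).

e_2 = (-0.3826, 0.1020, -0.9183)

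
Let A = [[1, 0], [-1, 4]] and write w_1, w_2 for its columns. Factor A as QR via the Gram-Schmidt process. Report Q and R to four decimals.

Q = [[0.7071, 0.7071], [-0.7071, 0.7071]], R = [[1.4142, -2.8284], [0.0000, 2.8284]]

w_1 = (1, -1); ‖w_1‖ = 1.4142, so e_1 = (0.7071, -0.7071).
e_1·w_2 = 0.7071·0 + (-0.7071)·4 = -2.8284.
u_2 = w_2 + 2.8284·e_1 = (2.0000, 2.0000).
‖u_2‖ = 2.8284, so e_2 = (0.7071, 0.7071).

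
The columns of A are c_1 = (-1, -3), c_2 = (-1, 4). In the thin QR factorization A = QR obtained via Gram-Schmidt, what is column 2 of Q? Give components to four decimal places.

q_1 = c_1/‖c_1‖ = (-1, -3)/3.1623 = (-0.3162, -0.9487).
r_{12} = q_1·c_2 = -3.4785.
u_2 = c_2 + 3.4785·q_1 = (-2.1000, 0.7000).
‖u_2‖ = 2.2136, so q_2 = (-0.9487, 0.3162).

q_2 = (-0.9487, 0.3162)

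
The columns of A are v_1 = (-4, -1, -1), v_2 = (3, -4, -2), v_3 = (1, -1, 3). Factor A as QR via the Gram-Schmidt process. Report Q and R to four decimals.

v_1 = (-4, -1, -1); ‖v_1‖ = 4.2426, so e_1 = (-0.9428, -0.2357, -0.2357).
e_1·v_2 = (-0.9428)·3 + (-0.2357)·(-4) + (-0.2357)·(-2) = -1.4142.
u_2 = v_2 + 1.4142·e_1 = (1.6667, -4.3333, -2.3333).
‖u_2‖ = 5.1962, so e_2 = (0.3208, -0.8340, -0.4491).
e_1·v_3 = (-0.9428)·1 + (-0.2357)·(-1) + (-0.2357)·3 = -1.4142; e_2·v_3 = 0.3208·1 + (-0.8340)·(-1) + (-0.4491)·3 = -0.1925.
u_3 = v_3 + 1.4142·e_1 + 0.1925·e_2 = (-0.2716, -1.4938, 2.5802).
‖u_3‖ = 2.9938, so e_3 = (-0.0907, -0.4990, 0.8619).

Q = [[-0.9428, 0.3208, -0.0907], [-0.2357, -0.8340, -0.4990], [-0.2357, -0.4491, 0.8619]], R = [[4.2426, -1.4142, -1.4142], [0.0000, 5.1962, -0.1925], [0.0000, 0.0000, 2.9938]]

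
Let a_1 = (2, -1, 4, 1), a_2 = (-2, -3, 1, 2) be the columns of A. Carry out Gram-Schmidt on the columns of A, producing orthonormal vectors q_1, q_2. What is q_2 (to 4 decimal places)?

q_2 = (-0.5977, -0.6752, 0.0221, 0.4317)

q_1 = a_1/‖a_1‖ = (2, -1, 4, 1)/4.6904 = (0.4264, -0.2132, 0.8528, 0.2132).
r_{12} = q_1·a_2 = 1.0660.
u_2 = a_2 − 1.0660·q_1 = (-2.4545, -2.7727, 0.0909, 1.7727).
‖u_2‖ = 4.1065, so q_2 = (-0.5977, -0.6752, 0.0221, 0.4317).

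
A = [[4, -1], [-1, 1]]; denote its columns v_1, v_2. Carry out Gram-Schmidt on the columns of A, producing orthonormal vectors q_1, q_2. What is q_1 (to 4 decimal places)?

v_1 = (4, -1); ‖v_1‖ = 4.1231, so q_1 = (0.9701, -0.2425).

q_1 = (0.9701, -0.2425)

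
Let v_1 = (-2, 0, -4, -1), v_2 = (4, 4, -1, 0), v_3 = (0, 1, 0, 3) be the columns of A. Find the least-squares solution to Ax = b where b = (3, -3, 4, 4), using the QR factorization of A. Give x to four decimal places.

x = (-1.2079, -0.3498, 0.6775)

v_1 = (-2, 0, -4, -1); ‖v_1‖ = 4.5826, so q_1 = (-0.4364, 0.0000, -0.8729, -0.2182).
q_1·v_2 = (-0.4364)·4 + 0.0000·4 + (-0.8729)·(-1) + (-0.2182)·0 = -0.8729.
u_2 = v_2 + 0.8729·q_1 = (3.6190, 4.0000, -1.7619, -0.1905).
‖u_2‖ = 5.6779, so q_2 = (0.6374, 0.7045, -0.3103, -0.0335).
q_1·v_3 = (-0.4364)·0 + 0.0000·1 + (-0.8729)·0 + (-0.2182)·3 = -0.6547; q_2·v_3 = 0.6374·0 + 0.7045·1 + (-0.3103)·0 + (-0.0335)·3 = 0.6038.
u_3 = v_3 + 0.6547·q_1 − 0.6038·q_2 = (-0.6706, 0.5746, -0.3840, 2.8774).
‖u_3‖ = 3.0343, so q_3 = (-0.2210, 0.1894, -0.1266, 0.9483).
Qᵀb = (-5.6737, -1.5767, 2.0558).
Back-substitute: x_3 = 2.0558/3.0343 = 0.6775.
x_2 = (-1.5767 − 0.6038·0.6775)/5.6779 = -0.3498.
x_1 = (-5.6737 + 0.8729·(-0.3498) + 0.6547·0.6775)/4.5826 = -1.2079.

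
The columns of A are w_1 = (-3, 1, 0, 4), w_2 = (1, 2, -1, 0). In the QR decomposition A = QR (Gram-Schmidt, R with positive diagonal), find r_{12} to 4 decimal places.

r_{12} = -0.1961

w_1 = (-3, 1, 0, 4); ‖w_1‖ = 5.0990, so e_1 = (-0.5883, 0.1961, 0.0000, 0.7845).
r_{12} = e_1·w_2 = -0.1961.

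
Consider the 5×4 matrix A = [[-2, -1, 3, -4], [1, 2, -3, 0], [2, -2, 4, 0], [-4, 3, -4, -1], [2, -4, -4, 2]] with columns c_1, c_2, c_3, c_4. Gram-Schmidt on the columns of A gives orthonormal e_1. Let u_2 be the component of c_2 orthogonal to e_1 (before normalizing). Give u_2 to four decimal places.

e_1 = c_1/‖c_1‖ = (-2, 1, 2, -4, 2)/5.3852 = (-0.3714, 0.1857, 0.3714, -0.7428, 0.3714).
r_{12} = e_1·c_2 = -3.7139.
u_2 = c_2 + 3.7139·e_1 = (-2.3793, 2.6897, -0.6207, 0.2414, -2.6207).

u_2 = (-2.3793, 2.6897, -0.6207, 0.2414, -2.6207)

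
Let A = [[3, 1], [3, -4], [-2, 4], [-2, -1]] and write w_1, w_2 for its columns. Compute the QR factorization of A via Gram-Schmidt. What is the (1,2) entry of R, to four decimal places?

r_{12} = -2.9417

e_1 = w_1/‖w_1‖ = (3, 3, -2, -2)/5.0990 = (0.5883, 0.5883, -0.3922, -0.3922).
r_{12} = e_1·w_2 = -2.9417.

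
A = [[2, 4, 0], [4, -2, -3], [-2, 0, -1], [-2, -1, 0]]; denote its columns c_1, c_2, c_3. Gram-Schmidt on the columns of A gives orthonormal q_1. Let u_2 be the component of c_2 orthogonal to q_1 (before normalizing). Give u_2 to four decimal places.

u_2 = (3.8571, -2.2857, 0.1429, -0.8571)

c_1 = (2, 4, -2, -2); ‖c_1‖ = 5.2915, so q_1 = (0.3780, 0.7559, -0.3780, -0.3780).
q_1·c_2 = 0.3780·4 + 0.7559·(-2) + (-0.3780)·0 + (-0.3780)·(-1) = 0.3780.
u_2 = c_2 − 0.3780·q_1 = (3.8571, -2.2857, 0.1429, -0.8571).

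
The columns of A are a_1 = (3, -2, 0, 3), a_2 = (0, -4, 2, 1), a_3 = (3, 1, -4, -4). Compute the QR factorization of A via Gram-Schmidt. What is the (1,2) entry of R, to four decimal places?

a_1 = (3, -2, 0, 3); ‖a_1‖ = 4.6904, so q_1 = (0.6396, -0.4264, 0.0000, 0.6396).
r_{12} = q_1·a_2 = 2.3452.

r_{12} = 2.3452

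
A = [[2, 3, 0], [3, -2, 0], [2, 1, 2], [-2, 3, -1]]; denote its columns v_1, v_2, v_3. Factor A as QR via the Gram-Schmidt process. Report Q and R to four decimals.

v_1 = (2, 3, 2, -2); ‖v_1‖ = 4.5826, so e_1 = (0.4364, 0.6547, 0.4364, -0.4364).
e_1·v_2 = 0.4364·3 + 0.6547·(-2) + 0.4364·1 + (-0.4364)·3 = -0.8729.
u_2 = v_2 + 0.8729·e_1 = (3.3810, -1.4286, 1.3810, 2.6190).
‖u_2‖ = 4.7157, so e_2 = (0.7170, -0.3029, 0.2928, 0.5554).
e_1·v_3 = 0.4364·0 + 0.6547·0 + 0.4364·2 + (-0.4364)·(-1) = 1.3093; e_2·v_3 = 0.7170·0 + (-0.3029)·0 + 0.2928·2 + 0.5554·(-1) = 0.0303.
u_3 = v_3 − 1.3093·e_1 − 0.0303·e_2 = (-0.5931, -0.8480, 1.4197, -0.4454).
‖u_3‖ = 1.8124, so e_3 = (-0.3273, -0.4679, 0.7833, -0.2457).

Q = [[0.4364, 0.7170, -0.3273], [0.6547, -0.3029, -0.4679], [0.4364, 0.2928, 0.7833], [-0.4364, 0.5554, -0.2457]], R = [[4.5826, -0.8729, 1.3093], [0.0000, 4.7157, 0.0303], [0.0000, 0.0000, 1.8124]]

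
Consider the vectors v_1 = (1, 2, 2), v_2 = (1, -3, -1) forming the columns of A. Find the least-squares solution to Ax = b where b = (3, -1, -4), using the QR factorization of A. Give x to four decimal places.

x = (-0.1400, 0.8200)

v_1 = (1, 2, 2); ‖v_1‖ = 3.0000, so e_1 = (0.3333, 0.6667, 0.6667).
e_1·v_2 = 0.3333·1 + 0.6667·(-3) + 0.6667·(-1) = -2.3333.
u_2 = v_2 + 2.3333·e_1 = (1.7778, -1.4444, 0.5556).
‖u_2‖ = 2.3570, so e_2 = (0.7542, -0.6128, 0.2357).
Qᵀb = (-2.3333, 1.9328).
Back-substitute: x_2 = 1.9328/2.3570 = 0.8200.
x_1 = (-2.3333 + 2.3333·0.8200)/3.0000 = -0.1400.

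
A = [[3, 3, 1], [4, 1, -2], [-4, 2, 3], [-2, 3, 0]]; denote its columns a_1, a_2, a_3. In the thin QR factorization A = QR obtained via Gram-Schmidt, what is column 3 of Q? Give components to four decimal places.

a_1 = (3, 4, -4, -2); ‖a_1‖ = 6.7082, so e_1 = (0.4472, 0.5963, -0.5963, -0.2981).
e_1·a_2 = 0.4472·3 + 0.5963·1 + (-0.5963)·2 + (-0.2981)·3 = -0.1491.
u_2 = a_2 + 0.1491·e_1 = (3.0667, 1.0889, 1.9111, 2.9556).
‖u_2‖ = 4.7935, so e_2 = (0.6398, 0.2272, 0.3987, 0.6166).
e_1·a_3 = 0.4472·1 + 0.5963·(-2) + (-0.5963)·3 + (-0.2981)·0 = -2.5342; e_2·a_3 = 0.6398·1 + 0.2272·(-2) + 0.3987·3 + 0.6166·0 = 1.3815.
u_3 = a_3 + 2.5342·e_1 − 1.3815·e_2 = (1.2495, -0.8027, 0.9381, -1.6074).
‖u_3‖ = 2.3810, so e_3 = (0.5248, -0.3371, 0.3940, -0.6751).

e_3 = (0.5248, -0.3371, 0.3940, -0.6751)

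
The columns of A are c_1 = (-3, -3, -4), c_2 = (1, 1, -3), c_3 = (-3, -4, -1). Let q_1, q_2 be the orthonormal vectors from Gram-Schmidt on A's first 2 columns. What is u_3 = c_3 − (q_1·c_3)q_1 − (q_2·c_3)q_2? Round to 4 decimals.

u_3 = (0.5000, -0.5000, 0.0000)

q_1 = c_1/‖c_1‖ = (-3, -3, -4)/5.8310 = (-0.5145, -0.5145, -0.6860).
r_{12} = q_1·c_2 = 1.0290.
u_2 = c_2 − 1.0290·q_1 = (1.5294, 1.5294, -2.2941).
‖u_2‖ = 3.1530, so q_2 = (0.4851, 0.4851, -0.7276).
r_{13} = q_1·c_3 = 4.2875; r_{23} = q_2·c_3 = -2.6679.
u_3 = c_3 − 4.2875·q_1 + 2.6679·q_2 = (0.5000, -0.5000, 0.0000).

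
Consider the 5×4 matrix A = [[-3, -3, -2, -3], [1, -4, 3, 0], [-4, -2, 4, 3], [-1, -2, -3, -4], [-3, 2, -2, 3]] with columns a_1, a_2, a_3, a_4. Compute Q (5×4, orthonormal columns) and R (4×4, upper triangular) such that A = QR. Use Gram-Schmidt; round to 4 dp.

Q = [[-0.5000, -0.3817, -0.4322, -0.1045], [0.1667, -0.7210, 0.2315, 0.6302], [-0.6667, -0.1696, 0.6317, -0.2653], [-0.1667, -0.2969, -0.5845, -0.1276], [-0.5000, 0.4665, -0.1380, 0.7108]], R = [[6.0000, 1.5000, 0.3333, -1.3333], [0.0000, 5.8949, -2.1205, 3.2231], [0.0000, 0.0000, 6.1149, 5.1152], [0.0000, 0.0000, 0.0000, 2.1607]]

a_1 = (-3, 1, -4, -1, -3); ‖a_1‖ = 6.0000, so e_1 = (-0.5000, 0.1667, -0.6667, -0.1667, -0.5000).
e_1·a_2 = (-0.5000)·(-3) + 0.1667·(-4) + (-0.6667)·(-2) + (-0.1667)·(-2) + (-0.5000)·2 = 1.5000.
u_2 = a_2 − 1.5000·e_1 = (-2.2500, -4.2500, -1.0000, -1.7500, 2.7500).
‖u_2‖ = 5.8949, so e_2 = (-0.3817, -0.7210, -0.1696, -0.2969, 0.4665).
e_1·a_3 = (-0.5000)·(-2) + 0.1667·3 + (-0.6667)·4 + (-0.1667)·(-3) + (-0.5000)·(-2) = 0.3333; e_2·a_3 = (-0.3817)·(-2) + (-0.7210)·3 + (-0.1696)·4 + (-0.2969)·(-3) + 0.4665·(-2) = -2.1205.
u_3 = a_3 − 0.3333·e_1 + 2.1205·e_2 = (-2.6427, 1.4157, 3.8625, -3.5739, -0.8441).
‖u_3‖ = 6.1149, so e_3 = (-0.4322, 0.2315, 0.6317, -0.5845, -0.1380).
e_1·a_4 = (-0.5000)·(-3) + 0.1667·0 + (-0.6667)·3 + (-0.1667)·(-4) + (-0.5000)·3 = -1.3333; e_2·a_4 = (-0.3817)·(-3) + (-0.7210)·0 + (-0.1696)·3 + (-0.2969)·(-4) + 0.4665·3 = 3.2231; e_3·a_4 = (-0.4322)·(-3) + 0.2315·0 + 0.6317·3 + (-0.5845)·(-4) + (-0.1380)·3 = 5.1152.
u_4 = a_4 + 1.3333·e_1 − 3.2231·e_2 − 5.1152·e_3 = (-0.2258, 1.3618, -0.5731, -0.2758, 1.5359).
‖u_4‖ = 2.1607, so e_4 = (-0.1045, 0.6302, -0.2653, -0.1276, 0.7108).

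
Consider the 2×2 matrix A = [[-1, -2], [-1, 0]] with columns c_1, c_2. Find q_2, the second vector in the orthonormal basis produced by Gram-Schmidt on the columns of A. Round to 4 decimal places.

q_2 = (-0.7071, 0.7071)

c_1 = (-1, -1); ‖c_1‖ = 1.4142, so q_1 = (-0.7071, -0.7071).
q_1·c_2 = (-0.7071)·(-2) + (-0.7071)·0 = 1.4142.
u_2 = c_2 − 1.4142·q_1 = (-1.0000, 1.0000).
‖u_2‖ = 1.4142, so q_2 = (-0.7071, 0.7071).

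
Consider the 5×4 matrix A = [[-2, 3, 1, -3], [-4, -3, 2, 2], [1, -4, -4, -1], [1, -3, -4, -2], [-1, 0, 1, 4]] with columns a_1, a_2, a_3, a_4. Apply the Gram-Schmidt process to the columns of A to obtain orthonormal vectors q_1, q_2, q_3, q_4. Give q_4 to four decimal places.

q_1 = a_1/‖a_1‖ = (-2, -4, 1, 1, -1)/4.7958 = (-0.4170, -0.8341, 0.2085, 0.2085, -0.2085).
r_{12} = q_1·a_2 = -0.2085.
u_2 = a_2 + 0.2085·q_1 = (2.9130, -3.1739, -3.9565, -2.9565, -0.0435).
‖u_2‖ = 6.5541, so q_2 = (0.4445, -0.4843, -0.6037, -0.4511, -0.0066).
r_{13} = q_1·a_3 = -3.9618; r_{23} = q_2·a_3 = 3.6884.
u_3 = a_3 + 3.9618·q_1 − 3.6884·q_2 = (-2.2915, 0.4818, -0.9474, -1.5101, 0.1984).
‖u_3‖ = 2.9496, so q_3 = (-0.7769, 0.1633, -0.3212, -0.5120, 0.0673).
r_{14} = q_1·a_4 = -1.8766; r_{24} = q_2·a_4 = -0.8226; r_{34} = q_3·a_4 = 4.2714.
u_4 = a_4 + 1.8766·q_1 + 0.8226·q_2 − 4.2714·q_3 = (-0.0987, -0.6612, 0.2666, 0.2071, 3.3160).
‖u_4‖ = 3.3995, so q_4 = (-0.0290, -0.1945, 0.0784, 0.0609, 0.9754).

q_4 = (-0.0290, -0.1945, 0.0784, 0.0609, 0.9754)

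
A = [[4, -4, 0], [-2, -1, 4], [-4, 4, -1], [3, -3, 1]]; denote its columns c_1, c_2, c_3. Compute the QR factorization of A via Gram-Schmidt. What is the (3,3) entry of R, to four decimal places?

r_{33} = 0.8971

c_1 = (4, -2, -4, 3); ‖c_1‖ = 6.7082, so e_1 = (0.5963, -0.2981, -0.5963, 0.4472).
e_1·c_2 = 0.5963·(-4) + (-0.2981)·(-1) + (-0.5963)·4 + 0.4472·(-3) = -5.8138.
u_2 = c_2 + 5.8138·e_1 = (-0.5333, -2.7333, 0.5333, -0.4000).
‖u_2‖ = 2.8636, so e_2 = (-0.1862, -0.9545, 0.1862, -0.1397).
e_1·c_3 = 0.5963·0 + (-0.2981)·4 + (-0.5963)·(-1) + 0.4472·1 = -0.1491; e_2·c_3 = (-0.1862)·0 + (-0.9545)·4 + 0.1862·(-1) + (-0.1397)·1 = -4.1440.
u_3 = c_3 + 0.1491·e_1 + 4.1440·e_2 = (-0.6829, 0.0000, -0.3171, 0.4878).
r_{33} = ‖u_3‖ = 0.8971.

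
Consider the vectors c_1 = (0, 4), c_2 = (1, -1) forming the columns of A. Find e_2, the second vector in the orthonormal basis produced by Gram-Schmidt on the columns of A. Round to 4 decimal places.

e_2 = (1.0000, 0.0000)

c_1 = (0, 4); ‖c_1‖ = 4.0000, so e_1 = (0.0000, 1.0000).
e_1·c_2 = 0.0000·1 + 1.0000·(-1) = -1.0000.
u_2 = c_2 + 1.0000·e_1 = (1.0000, 0.0000).
‖u_2‖ = 1.0000, so e_2 = (1.0000, 0.0000).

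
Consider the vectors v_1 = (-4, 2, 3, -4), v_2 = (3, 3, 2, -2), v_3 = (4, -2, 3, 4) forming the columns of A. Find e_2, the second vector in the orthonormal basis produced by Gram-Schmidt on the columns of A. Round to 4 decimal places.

v_1 = (-4, 2, 3, -4); ‖v_1‖ = 6.7082, so e_1 = (-0.5963, 0.2981, 0.4472, -0.5963).
e_1·v_2 = (-0.5963)·3 + 0.2981·3 + 0.4472·2 + (-0.5963)·(-2) = 1.1926.
u_2 = v_2 − 1.1926·e_1 = (3.7111, 2.6444, 1.4667, -1.2889).
‖u_2‖ = 4.9576, so e_2 = (0.7486, 0.5334, 0.2958, -0.2600).

e_2 = (0.7486, 0.5334, 0.2958, -0.2600)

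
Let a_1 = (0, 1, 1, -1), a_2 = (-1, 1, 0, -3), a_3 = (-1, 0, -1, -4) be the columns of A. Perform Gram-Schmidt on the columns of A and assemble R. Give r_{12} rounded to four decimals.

r_{12} = 2.3094

q_1 = a_1/‖a_1‖ = (0, 1, 1, -1)/1.7321 = (0.0000, 0.5774, 0.5774, -0.5774).
r_{12} = q_1·a_2 = 2.3094.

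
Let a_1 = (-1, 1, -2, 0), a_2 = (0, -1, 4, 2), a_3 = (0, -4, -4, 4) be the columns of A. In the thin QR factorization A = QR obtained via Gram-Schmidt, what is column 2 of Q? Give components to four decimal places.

a_1 = (-1, 1, -2, 0); ‖a_1‖ = 2.4495, so q_1 = (-0.4082, 0.4082, -0.8165, 0.0000).
q_1·a_2 = (-0.4082)·0 + 0.4082·(-1) + (-0.8165)·4 + 0.0000·2 = -3.6742.
u_2 = a_2 + 3.6742·q_1 = (-1.5000, 0.5000, 1.0000, 2.0000).
‖u_2‖ = 2.7386, so q_2 = (-0.5477, 0.1826, 0.3651, 0.7303).

q_2 = (-0.5477, 0.1826, 0.3651, 0.7303)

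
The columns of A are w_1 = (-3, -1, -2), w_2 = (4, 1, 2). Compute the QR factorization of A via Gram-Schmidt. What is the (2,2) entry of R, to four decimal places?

w_1 = (-3, -1, -2); ‖w_1‖ = 3.7417, so e_1 = (-0.8018, -0.2673, -0.5345).
e_1·w_2 = (-0.8018)·4 + (-0.2673)·1 + (-0.5345)·2 = -4.5434.
u_2 = w_2 + 4.5434·e_1 = (0.3571, -0.2143, -0.4286).
r_{22} = ‖u_2‖ = 0.5976.

r_{22} = 0.5976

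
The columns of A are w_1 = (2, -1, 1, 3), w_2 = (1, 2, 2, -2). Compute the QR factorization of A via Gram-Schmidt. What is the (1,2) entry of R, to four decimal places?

r_{12} = -1.0328

w_1 = (2, -1, 1, 3); ‖w_1‖ = 3.8730, so q_1 = (0.5164, -0.2582, 0.2582, 0.7746).
r_{12} = q_1·w_2 = -1.0328.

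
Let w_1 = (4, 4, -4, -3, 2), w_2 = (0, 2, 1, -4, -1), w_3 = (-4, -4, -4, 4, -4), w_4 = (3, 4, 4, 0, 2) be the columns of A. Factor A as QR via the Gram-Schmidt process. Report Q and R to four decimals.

w_1 = (4, 4, -4, -3, 2); ‖w_1‖ = 7.8102, so q_1 = (0.5121, 0.5121, -0.5121, -0.3841, 0.2561).
q_1·w_2 = 0.5121·0 + 0.5121·2 + (-0.5121)·1 + (-0.3841)·(-4) + 0.2561·(-1) = 1.7925.
u_2 = w_2 − 1.7925·q_1 = (-0.9180, 1.0820, 1.9180, -3.3115, -1.4590).
‖u_2‖ = 4.3344, so q_2 = (-0.2118, 0.2496, 0.4425, -0.7640, -0.3366).
q_1·w_3 = 0.5121·(-4) + 0.5121·(-4) + (-0.5121)·(-4) + (-0.3841)·4 + 0.2561·(-4) = -4.6093; q_2·w_3 = (-0.2118)·(-4) + 0.2496·(-4) + 0.4425·(-4) + (-0.7640)·4 + (-0.3366)·(-4) = -3.6309.
u_3 = w_3 + 4.6093·q_1 + 3.6309·q_2 = (-2.4084, -0.7330, -4.7539, -0.5445, -4.0419).
‖u_3‖ = 6.7506, so q_3 = (-0.3568, -0.1086, -0.7042, -0.0807, -0.5987).
q_1·w_4 = 0.5121·3 + 0.5121·4 + (-0.5121)·4 + (-0.3841)·0 + 0.2561·2 = 2.0486; q_2·w_4 = (-0.2118)·3 + 0.2496·4 + 0.4425·4 + (-0.7640)·0 + (-0.3366)·2 = 1.4599; q_3·w_4 = (-0.3568)·3 + (-0.1086)·4 + (-0.7042)·4 + (-0.0807)·0 + (-0.5987)·2 = -5.5190.
u_4 = w_4 − 2.0486·q_1 − 1.4599·q_2 + 5.5190·q_3 = (0.2911, 1.9871, 0.5165, 1.4571, -1.3376).
‖u_4‖ = 2.8658, so q_4 = (0.1016, 0.6934, 0.1802, 0.5085, -0.4668).

Q = [[0.5121, -0.2118, -0.3568, 0.1016], [0.5121, 0.2496, -0.1086, 0.6934], [-0.5121, 0.4425, -0.7042, 0.1802], [-0.3841, -0.7640, -0.0807, 0.5085], [0.2561, -0.3366, -0.5987, -0.4668]], R = [[7.8102, 1.7925, -4.6093, 2.0486], [0.0000, 4.3344, -3.6309, 1.4599], [0.0000, 0.0000, 6.7506, -5.5190], [0.0000, 0.0000, 0.0000, 2.8658]]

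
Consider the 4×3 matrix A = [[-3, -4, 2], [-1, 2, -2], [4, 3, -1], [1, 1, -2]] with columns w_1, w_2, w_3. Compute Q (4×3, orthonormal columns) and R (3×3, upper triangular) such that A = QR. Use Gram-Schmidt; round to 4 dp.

Q = [[-0.5774, -0.4477, -0.1867], [-0.1925, 0.8840, -0.0300], [0.7698, -0.1263, 0.0968], [0.1925, 0.0459, -0.9772]], R = [[5.1962, 4.4264, -1.9245], [0.0000, 3.2261, -2.6291], [0.0000, 0.0000, 1.5441]]

q_1 = w_1/‖w_1‖ = (-3, -1, 4, 1)/5.1962 = (-0.5774, -0.1925, 0.7698, 0.1925).
r_{12} = q_1·w_2 = 4.4264.
u_2 = w_2 − 4.4264·q_1 = (-1.4444, 2.8519, -0.4074, 0.1481).
‖u_2‖ = 3.2261, so q_2 = (-0.4477, 0.8840, -0.1263, 0.0459).
r_{13} = q_1·w_3 = -1.9245; r_{23} = q_2·w_3 = -2.6291.
u_3 = w_3 + 1.9245·q_1 + 2.6291·q_2 = (-0.2883, -0.0463, 0.1495, -1.5089).
‖u_3‖ = 1.5441, so q_3 = (-0.1867, -0.0300, 0.0968, -0.9772).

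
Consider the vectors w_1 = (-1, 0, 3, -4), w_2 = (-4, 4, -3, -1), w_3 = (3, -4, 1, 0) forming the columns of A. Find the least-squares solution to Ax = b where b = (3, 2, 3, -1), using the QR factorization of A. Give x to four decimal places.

x = (0.3320, -1.3692, -1.4787)

e_1 = w_1/‖w_1‖ = (-1, 0, 3, -4)/5.0990 = (-0.1961, 0.0000, 0.5883, -0.7845).
r_{12} = e_1·w_2 = -0.1961.
u_2 = w_2 + 0.1961·e_1 = (-4.0385, 4.0000, -2.8846, -1.1538).
‖u_2‖ = 6.4778, so e_2 = (-0.6234, 0.6175, -0.4453, -0.1781).
r_{13} = e_1·w_3 = 0.0000; r_{23} = e_2·w_3 = -4.7856.
u_3 = w_3 + 0.0000·e_1 + 4.7856·e_2 = (0.0165, -1.0449, -1.1311, -0.8524).
‖u_3‖ = 1.7601, so e_3 = (0.0094, -0.5937, -0.6426, -0.4843).
Qᵀb = (1.9612, -1.7931, -2.6027).
Back-substitute: x_3 = -2.6027/1.7601 = -1.4787.
x_2 = (-1.7931 + 4.7856·(-1.4787))/6.4778 = -1.3692.
x_1 = (1.9612 + 0.1961·(-1.3692) + 0.0000·(-1.4787))/5.0990 = 0.3320.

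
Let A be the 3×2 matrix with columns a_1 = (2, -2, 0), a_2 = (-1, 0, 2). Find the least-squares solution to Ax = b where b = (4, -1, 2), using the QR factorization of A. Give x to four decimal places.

x = (1.3889, 0.5556)

q_1 = a_1/‖a_1‖ = (2, -2, 0)/2.8284 = (0.7071, -0.7071, 0.0000).
r_{12} = q_1·a_2 = -0.7071.
u_2 = a_2 + 0.7071·q_1 = (-0.5000, -0.5000, 2.0000).
‖u_2‖ = 2.1213, so q_2 = (-0.2357, -0.2357, 0.9428).
Qᵀb = (3.5355, 1.1785).
Back-substitute: x_2 = 1.1785/2.1213 = 0.5556.
x_1 = (3.5355 + 0.7071·0.5556)/2.8284 = 1.3889.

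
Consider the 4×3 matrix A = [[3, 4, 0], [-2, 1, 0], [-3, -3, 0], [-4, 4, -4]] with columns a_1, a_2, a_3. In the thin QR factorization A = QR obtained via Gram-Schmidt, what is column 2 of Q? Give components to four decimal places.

e_2 = (0.5823, 0.1792, -0.4276, 0.6678)

a_1 = (3, -2, -3, -4); ‖a_1‖ = 6.1644, so e_1 = (0.4867, -0.3244, -0.4867, -0.6489).
e_1·a_2 = 0.4867·4 + (-0.3244)·1 + (-0.4867)·(-3) + (-0.6489)·4 = 0.4867.
u_2 = a_2 − 0.4867·e_1 = (3.7632, 1.1579, -2.7632, 4.3158).
‖u_2‖ = 6.4624, so e_2 = (0.5823, 0.1792, -0.4276, 0.6678).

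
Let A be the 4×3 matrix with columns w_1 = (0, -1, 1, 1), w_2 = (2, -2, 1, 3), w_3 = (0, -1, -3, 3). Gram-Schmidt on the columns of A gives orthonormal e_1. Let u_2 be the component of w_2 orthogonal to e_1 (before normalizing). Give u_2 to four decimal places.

e_1 = w_1/‖w_1‖ = (0, -1, 1, 1)/1.7321 = (0.0000, -0.5774, 0.5774, 0.5774).
r_{12} = e_1·w_2 = 3.4641.
u_2 = w_2 − 3.4641·e_1 = (2.0000, 0.0000, -1.0000, 1.0000).

u_2 = (2.0000, 0.0000, -1.0000, 1.0000)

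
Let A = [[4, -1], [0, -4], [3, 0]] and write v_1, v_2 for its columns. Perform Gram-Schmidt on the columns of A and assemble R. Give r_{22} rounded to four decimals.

e_1 = v_1/‖v_1‖ = (4, 0, 3)/5.0000 = (0.8000, 0.0000, 0.6000).
r_{12} = e_1·v_2 = -0.8000.
u_2 = v_2 + 0.8000·e_1 = (-0.3600, -4.0000, 0.4800).
r_{22} = ‖u_2‖ = 4.0447.

r_{22} = 4.0447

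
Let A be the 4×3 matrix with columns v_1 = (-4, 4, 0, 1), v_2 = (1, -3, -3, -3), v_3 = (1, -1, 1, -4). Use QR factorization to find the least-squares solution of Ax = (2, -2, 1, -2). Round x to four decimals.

e_1 = v_1/‖v_1‖ = (-4, 4, 0, 1)/5.7446 = (-0.6963, 0.6963, 0.0000, 0.1741).
r_{12} = e_1·v_2 = -3.3075.
u_2 = v_2 + 3.3075·e_1 = (-1.3030, -0.6970, -3.0000, -2.4242).
‖u_2‖ = 4.1304, so e_2 = (-0.3155, -0.1687, -0.7263, -0.5869).
r_{13} = e_1·v_3 = -2.0889; r_{23} = e_2·v_3 = 1.4746.
u_3 = v_3 + 2.0889·e_1 − 1.4746·e_2 = (0.0107, 0.7034, 2.0710, -2.7709).
‖u_3‖ = 3.5301, so e_3 = (0.0030, 0.1992, 0.5867, -0.7849).
Qᵀb = (-3.1334, 0.1541, 1.7641).
Back-substitute: x_3 = 1.7641/3.5301 = 0.4997.
x_2 = (0.1541 − 1.4746·0.4997)/4.1304 = -0.1411.
x_1 = (-3.1334 + 3.3075·(-0.1411) + 2.0889·0.4997)/5.7446 = -0.4450.

x = (-0.4450, -0.1411, 0.4997)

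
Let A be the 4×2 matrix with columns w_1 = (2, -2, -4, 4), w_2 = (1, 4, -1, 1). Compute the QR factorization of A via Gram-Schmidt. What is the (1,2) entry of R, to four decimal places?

r_{12} = 0.3162

w_1 = (2, -2, -4, 4); ‖w_1‖ = 6.3246, so q_1 = (0.3162, -0.3162, -0.6325, 0.6325).
r_{12} = q_1·w_2 = 0.3162.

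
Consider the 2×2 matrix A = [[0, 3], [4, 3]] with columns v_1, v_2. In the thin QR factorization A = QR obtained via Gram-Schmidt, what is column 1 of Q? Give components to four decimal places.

e_1 = v_1/‖v_1‖ = (0, 4)/4.0000 = (0.0000, 1.0000).

e_1 = (0.0000, 1.0000)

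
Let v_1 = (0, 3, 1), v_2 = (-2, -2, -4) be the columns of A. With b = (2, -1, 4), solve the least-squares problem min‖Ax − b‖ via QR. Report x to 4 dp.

x = (-1.1143, -1.2143)

q_1 = v_1/‖v_1‖ = (0, 3, 1)/3.1623 = (0.0000, 0.9487, 0.3162).
r_{12} = q_1·v_2 = -3.1623.
u_2 = v_2 + 3.1623·q_1 = (-2.0000, 1.0000, -3.0000).
‖u_2‖ = 3.7417, so q_2 = (-0.5345, 0.2673, -0.8018).
Qᵀb = (0.3162, -4.5434).
Back-substitute: x_2 = -4.5434/3.7417 = -1.2143.
x_1 = (0.3162 + 3.1623·(-1.2143))/3.1623 = -1.1143.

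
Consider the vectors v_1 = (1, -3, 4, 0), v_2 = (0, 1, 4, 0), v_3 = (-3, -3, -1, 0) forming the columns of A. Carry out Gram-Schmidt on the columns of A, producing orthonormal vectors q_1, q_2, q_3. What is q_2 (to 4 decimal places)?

q_2 = (-0.1543, 0.7715, 0.6172, 0.0000)

q_1 = v_1/‖v_1‖ = (1, -3, 4, 0)/5.0990 = (0.1961, -0.5883, 0.7845, 0.0000).
r_{12} = q_1·v_2 = 2.5495.
u_2 = v_2 − 2.5495·q_1 = (-0.5000, 2.5000, 2.0000, 0.0000).
‖u_2‖ = 3.2404, so q_2 = (-0.1543, 0.7715, 0.6172, 0.0000).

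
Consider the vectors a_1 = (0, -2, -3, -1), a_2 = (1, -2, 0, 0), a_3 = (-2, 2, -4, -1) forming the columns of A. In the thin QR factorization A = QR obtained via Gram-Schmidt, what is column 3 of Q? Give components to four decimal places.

a_1 = (0, -2, -3, -1); ‖a_1‖ = 3.7417, so e_1 = (0.0000, -0.5345, -0.8018, -0.2673).
e_1·a_2 = 0.0000·1 + (-0.5345)·(-2) + (-0.8018)·0 + (-0.2673)·0 = 1.0690.
u_2 = a_2 − 1.0690·e_1 = (1.0000, -1.4286, 0.8571, 0.2857).
‖u_2‖ = 1.9640, so e_2 = (0.5092, -0.7274, 0.4364, 0.1455).
e_1·a_3 = 0.0000·(-2) + (-0.5345)·2 + (-0.8018)·(-4) + (-0.2673)·(-1) = 2.4054; e_2·a_3 = 0.5092·(-2) + (-0.7274)·2 + 0.4364·(-4) + 0.1455·(-1) = -4.3644.
u_3 = a_3 − 2.4054·e_1 + 4.3644·e_2 = (0.2222, 0.1111, -0.1667, 0.2778).
‖u_3‖ = 0.4082, so e_3 = (0.5443, 0.2722, -0.4082, 0.6804).

e_3 = (0.5443, 0.2722, -0.4082, 0.6804)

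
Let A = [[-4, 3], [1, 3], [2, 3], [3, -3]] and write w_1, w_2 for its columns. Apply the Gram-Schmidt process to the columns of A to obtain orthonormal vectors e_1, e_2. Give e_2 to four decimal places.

w_1 = (-4, 1, 2, 3); ‖w_1‖ = 5.4772, so e_1 = (-0.7303, 0.1826, 0.3651, 0.5477).
e_1·w_2 = (-0.7303)·3 + 0.1826·3 + 0.3651·3 + 0.5477·(-3) = -2.1909.
u_2 = w_2 + 2.1909·e_1 = (1.4000, 3.4000, 3.8000, -1.8000).
‖u_2‖ = 5.5857, so e_2 = (0.2506, 0.6087, 0.6803, -0.3223).

e_2 = (0.2506, 0.6087, 0.6803, -0.3223)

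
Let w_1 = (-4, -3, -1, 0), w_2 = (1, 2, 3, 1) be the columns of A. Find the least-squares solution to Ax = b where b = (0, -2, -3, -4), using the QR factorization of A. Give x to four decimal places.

x = (-0.3891, -1.4706)

q_1 = w_1/‖w_1‖ = (-4, -3, -1, 0)/5.0990 = (-0.7845, -0.5883, -0.1961, 0.0000).
r_{12} = q_1·w_2 = -2.5495.
u_2 = w_2 + 2.5495·q_1 = (-1.0000, 0.5000, 2.5000, 1.0000).
‖u_2‖ = 2.9155, so q_2 = (-0.3430, 0.1715, 0.8575, 0.3430).
Qᵀb = (1.7650, -4.2875).
Back-substitute: x_2 = -4.2875/2.9155 = -1.4706.
x_1 = (1.7650 + 2.5495·(-1.4706))/5.0990 = -0.3891.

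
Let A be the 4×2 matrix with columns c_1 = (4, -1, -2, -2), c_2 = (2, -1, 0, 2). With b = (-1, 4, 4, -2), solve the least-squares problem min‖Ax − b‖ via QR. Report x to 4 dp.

q_1 = c_1/‖c_1‖ = (4, -1, -2, -2)/5.0000 = (0.8000, -0.2000, -0.4000, -0.4000).
r_{12} = q_1·c_2 = 1.0000.
u_2 = c_2 − 1.0000·q_1 = (1.2000, -0.8000, 0.4000, 2.4000).
‖u_2‖ = 2.8284, so q_2 = (0.4243, -0.2828, 0.1414, 0.8485).
Qᵀb = (-2.4000, -2.6870).
Back-substitute: x_2 = -2.6870/2.8284 = -0.9500.
x_1 = (-2.4000 − 1.0000·(-0.9500))/5.0000 = -0.2900.

x = (-0.2900, -0.9500)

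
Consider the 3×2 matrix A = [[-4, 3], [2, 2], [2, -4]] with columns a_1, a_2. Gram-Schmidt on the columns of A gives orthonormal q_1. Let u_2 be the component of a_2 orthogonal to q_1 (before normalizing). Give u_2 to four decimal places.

u_2 = (0.3333, 3.3333, -2.6667)

q_1 = a_1/‖a_1‖ = (-4, 2, 2)/4.8990 = (-0.8165, 0.4082, 0.4082).
r_{12} = q_1·a_2 = -3.2660.
u_2 = a_2 + 3.2660·q_1 = (0.3333, 3.3333, -2.6667).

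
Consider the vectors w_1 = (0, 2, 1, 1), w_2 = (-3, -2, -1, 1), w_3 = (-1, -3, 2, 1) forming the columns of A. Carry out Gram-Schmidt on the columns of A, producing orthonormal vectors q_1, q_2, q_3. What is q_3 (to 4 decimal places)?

q_3 = (0.1412, -0.5151, 0.8184, 0.2119)

w_1 = (0, 2, 1, 1); ‖w_1‖ = 2.4495, so q_1 = (0.0000, 0.8165, 0.4082, 0.4082).
q_1·w_2 = 0.0000·(-3) + 0.8165·(-2) + 0.4082·(-1) + 0.4082·1 = -1.6330.
u_2 = w_2 + 1.6330·q_1 = (-3.0000, -0.6667, -0.3333, 1.6667).
‖u_2‖ = 3.5119, so q_2 = (-0.8542, -0.1898, -0.0949, 0.4746).
q_1·w_3 = 0.0000·(-1) + 0.8165·(-3) + 0.4082·2 + 0.4082·1 = -1.2247; q_2·w_3 = (-0.8542)·(-1) + (-0.1898)·(-3) + (-0.0949)·2 + 0.4746·1 = 1.7085.
u_3 = w_3 + 1.2247·q_1 − 1.7085·q_2 = (0.4595, -1.6757, 2.6622, 0.6892).
‖u_3‖ = 3.2529, so q_3 = (0.1412, -0.5151, 0.8184, 0.2119).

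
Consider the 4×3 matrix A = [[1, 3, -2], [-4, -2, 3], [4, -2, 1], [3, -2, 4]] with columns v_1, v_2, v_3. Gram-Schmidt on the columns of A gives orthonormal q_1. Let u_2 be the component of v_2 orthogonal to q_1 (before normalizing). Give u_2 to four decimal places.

v_1 = (1, -4, 4, 3); ‖v_1‖ = 6.4807, so q_1 = (0.1543, -0.6172, 0.6172, 0.4629).
q_1·v_2 = 0.1543·3 + (-0.6172)·(-2) + 0.6172·(-2) + 0.4629·(-2) = -0.4629.
u_2 = v_2 + 0.4629·q_1 = (3.0714, -2.2857, -1.7143, -1.7857).

u_2 = (3.0714, -2.2857, -1.7143, -1.7857)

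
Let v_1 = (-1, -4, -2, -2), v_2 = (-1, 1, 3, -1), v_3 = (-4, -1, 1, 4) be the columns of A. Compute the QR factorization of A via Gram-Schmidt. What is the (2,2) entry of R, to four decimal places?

v_1 = (-1, -4, -2, -2); ‖v_1‖ = 5.0000, so q_1 = (-0.2000, -0.8000, -0.4000, -0.4000).
q_1·v_2 = (-0.2000)·(-1) + (-0.8000)·1 + (-0.4000)·3 + (-0.4000)·(-1) = -1.4000.
u_2 = v_2 + 1.4000·q_1 = (-1.2800, -0.1200, 2.4400, -1.5600).
r_{22} = ‖u_2‖ = 3.1686.

r_{22} = 3.1686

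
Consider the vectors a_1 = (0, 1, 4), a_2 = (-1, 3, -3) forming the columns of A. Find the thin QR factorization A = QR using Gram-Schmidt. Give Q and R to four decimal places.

a_1 = (0, 1, 4); ‖a_1‖ = 4.1231, so q_1 = (0.0000, 0.2425, 0.9701).
q_1·a_2 = 0.0000·(-1) + 0.2425·3 + 0.9701·(-3) = -2.1828.
u_2 = a_2 + 2.1828·q_1 = (-1.0000, 3.5294, -0.8824).
‖u_2‖ = 3.7730, so q_2 = (-0.2650, 0.9354, -0.2339).

Q = [[0.0000, -0.2650], [0.2425, 0.9354], [0.9701, -0.2339]], R = [[4.1231, -2.1828], [0.0000, 3.7730]]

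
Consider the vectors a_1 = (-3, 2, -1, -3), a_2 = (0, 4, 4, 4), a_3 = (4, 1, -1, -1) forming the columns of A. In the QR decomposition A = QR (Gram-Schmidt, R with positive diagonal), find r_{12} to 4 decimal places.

r_{12} = -1.6681

e_1 = a_1/‖a_1‖ = (-3, 2, -1, -3)/4.7958 = (-0.6255, 0.4170, -0.2085, -0.6255).
r_{12} = e_1·a_2 = -1.6681.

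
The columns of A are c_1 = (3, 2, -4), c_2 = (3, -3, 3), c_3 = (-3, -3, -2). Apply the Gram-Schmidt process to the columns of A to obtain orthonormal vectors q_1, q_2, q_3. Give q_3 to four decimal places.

q_3 = (-0.2265, -0.7926, -0.5661)

c_1 = (3, 2, -4); ‖c_1‖ = 5.3852, so q_1 = (0.5571, 0.3714, -0.7428).
q_1·c_2 = 0.5571·3 + 0.3714·(-3) + (-0.7428)·3 = -1.6713.
u_2 = c_2 + 1.6713·q_1 = (3.9310, -2.3793, 1.7586).
‖u_2‖ = 4.9201, so q_2 = (0.7990, -0.4836, 0.3574).
q_1·c_3 = 0.5571·(-3) + 0.3714·(-3) + (-0.7428)·(-2) = -1.2999; q_2·c_3 = 0.7990·(-3) + (-0.4836)·(-3) + 0.3574·(-2) = -1.6610.
u_3 = c_3 + 1.2999·q_1 + 1.6610·q_2 = (-0.9487, -3.3205, -2.3718).
‖u_3‖ = 4.1894, so q_3 = (-0.2265, -0.7926, -0.5661).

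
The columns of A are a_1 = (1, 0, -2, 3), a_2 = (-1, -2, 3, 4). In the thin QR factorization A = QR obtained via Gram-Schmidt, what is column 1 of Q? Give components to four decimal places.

q_1 = (0.2673, 0.0000, -0.5345, 0.8018)

a_1 = (1, 0, -2, 3); ‖a_1‖ = 3.7417, so q_1 = (0.2673, 0.0000, -0.5345, 0.8018).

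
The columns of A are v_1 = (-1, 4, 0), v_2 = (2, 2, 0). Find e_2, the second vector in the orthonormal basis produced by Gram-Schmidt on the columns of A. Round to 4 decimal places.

e_2 = (0.9701, 0.2425, 0.0000)

v_1 = (-1, 4, 0); ‖v_1‖ = 4.1231, so e_1 = (-0.2425, 0.9701, 0.0000).
e_1·v_2 = (-0.2425)·2 + 0.9701·2 + 0.0000·0 = 1.4552.
u_2 = v_2 − 1.4552·e_1 = (2.3529, 0.5882, 0.0000).
‖u_2‖ = 2.4254, so e_2 = (0.9701, 0.2425, 0.0000).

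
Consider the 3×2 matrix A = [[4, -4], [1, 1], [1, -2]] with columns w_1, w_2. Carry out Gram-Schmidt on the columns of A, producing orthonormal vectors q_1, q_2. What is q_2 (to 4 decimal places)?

q_1 = w_1/‖w_1‖ = (4, 1, 1)/4.2426 = (0.9428, 0.2357, 0.2357).
r_{12} = q_1·w_2 = -4.0069.
u_2 = w_2 + 4.0069·q_1 = (-0.2222, 1.9444, -1.0556).
‖u_2‖ = 2.2236, so q_2 = (-0.0999, 0.8745, -0.4747).

q_2 = (-0.0999, 0.8745, -0.4747)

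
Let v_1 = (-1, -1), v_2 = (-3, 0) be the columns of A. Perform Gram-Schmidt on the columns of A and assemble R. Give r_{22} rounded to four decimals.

v_1 = (-1, -1); ‖v_1‖ = 1.4142, so e_1 = (-0.7071, -0.7071).
e_1·v_2 = (-0.7071)·(-3) + (-0.7071)·0 = 2.1213.
u_2 = v_2 − 2.1213·e_1 = (-1.5000, 1.5000).
r_{22} = ‖u_2‖ = 2.1213.

r_{22} = 2.1213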